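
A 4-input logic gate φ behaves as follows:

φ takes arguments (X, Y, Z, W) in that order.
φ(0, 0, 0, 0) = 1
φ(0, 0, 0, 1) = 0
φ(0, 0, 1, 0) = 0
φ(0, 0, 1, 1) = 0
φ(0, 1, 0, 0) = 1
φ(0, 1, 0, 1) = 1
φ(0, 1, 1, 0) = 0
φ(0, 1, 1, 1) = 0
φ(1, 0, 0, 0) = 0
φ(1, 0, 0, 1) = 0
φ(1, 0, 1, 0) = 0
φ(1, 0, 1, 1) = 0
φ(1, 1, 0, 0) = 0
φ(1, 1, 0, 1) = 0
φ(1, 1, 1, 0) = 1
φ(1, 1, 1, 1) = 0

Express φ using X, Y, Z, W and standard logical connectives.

φ(X, Y, Z, W) = (((((X' · Y') · Z') · W') + (((X' · Y) · Z') · W')) + (((X' · Y) · Z') · W)) + (((X · Y) · Z) · W')

φ=1 on 4 inputs: (0,0,0,0), (0,1,0,0), (0,1,0,1), (1,1,1,0). Reading each as a conjunction of literals (¬X·¬Y·¬Z·¬W, ¬X·Y·¬Z·¬W, ¬X·Y·¬Z·W, X·Y·Z·¬W) and taking the OR gives the canonical DNF.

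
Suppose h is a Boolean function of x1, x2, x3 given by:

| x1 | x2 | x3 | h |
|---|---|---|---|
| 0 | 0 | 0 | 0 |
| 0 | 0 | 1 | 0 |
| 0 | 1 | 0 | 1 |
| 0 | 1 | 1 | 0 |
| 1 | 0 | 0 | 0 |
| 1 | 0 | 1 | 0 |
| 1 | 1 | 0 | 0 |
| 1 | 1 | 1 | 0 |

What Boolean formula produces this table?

h(x1, x2, x3) = (NOT x1 AND x2) AND NOT x3

Only row (0,1,0) gives 1. That row's minterm ¬x1·x2·¬x3 is h directly.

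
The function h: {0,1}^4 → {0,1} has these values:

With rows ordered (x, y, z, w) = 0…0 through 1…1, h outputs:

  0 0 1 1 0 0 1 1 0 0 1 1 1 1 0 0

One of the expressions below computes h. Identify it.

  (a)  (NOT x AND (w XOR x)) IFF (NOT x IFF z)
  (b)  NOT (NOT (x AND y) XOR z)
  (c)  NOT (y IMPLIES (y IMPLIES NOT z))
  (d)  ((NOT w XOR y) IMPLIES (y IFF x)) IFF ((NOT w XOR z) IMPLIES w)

(a) disagrees with h on (0,0,0,0) (formula → 1, table → 0); rule it out.
(c) disagrees with h on (0,0,1,0) (formula → 0, table → 1); rule it out.
(d) disagrees with h on (0,0,0,1) (formula → 1, table → 0); rule it out.
(b) is the remaining candidate, and it agrees with h on all 16 inputs.

b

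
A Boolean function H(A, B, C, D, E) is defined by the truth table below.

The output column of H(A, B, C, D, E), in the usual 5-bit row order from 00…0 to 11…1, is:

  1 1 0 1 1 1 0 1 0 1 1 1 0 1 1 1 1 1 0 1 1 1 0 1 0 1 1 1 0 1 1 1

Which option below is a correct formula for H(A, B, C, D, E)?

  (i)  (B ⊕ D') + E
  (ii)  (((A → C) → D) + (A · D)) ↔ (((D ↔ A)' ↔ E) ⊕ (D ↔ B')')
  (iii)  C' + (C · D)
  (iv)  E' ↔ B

i

(ii) disagrees with H on (0,0,0,0,1) (formula → 0, table → 1); rule it out.
(iii) disagrees with H on (0,0,0,1,0) (formula → 1, table → 0); rule it out.
(iv) disagrees with H on (0,0,0,0,0) (formula → 0, table → 1); rule it out.
That leaves (i). Evaluating it on every row reproduces the table of H exactly.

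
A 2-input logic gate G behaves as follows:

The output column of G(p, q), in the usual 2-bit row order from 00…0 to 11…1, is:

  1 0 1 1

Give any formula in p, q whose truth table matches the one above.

This is q → p (false only at 0,1).

G(p, q) = q → p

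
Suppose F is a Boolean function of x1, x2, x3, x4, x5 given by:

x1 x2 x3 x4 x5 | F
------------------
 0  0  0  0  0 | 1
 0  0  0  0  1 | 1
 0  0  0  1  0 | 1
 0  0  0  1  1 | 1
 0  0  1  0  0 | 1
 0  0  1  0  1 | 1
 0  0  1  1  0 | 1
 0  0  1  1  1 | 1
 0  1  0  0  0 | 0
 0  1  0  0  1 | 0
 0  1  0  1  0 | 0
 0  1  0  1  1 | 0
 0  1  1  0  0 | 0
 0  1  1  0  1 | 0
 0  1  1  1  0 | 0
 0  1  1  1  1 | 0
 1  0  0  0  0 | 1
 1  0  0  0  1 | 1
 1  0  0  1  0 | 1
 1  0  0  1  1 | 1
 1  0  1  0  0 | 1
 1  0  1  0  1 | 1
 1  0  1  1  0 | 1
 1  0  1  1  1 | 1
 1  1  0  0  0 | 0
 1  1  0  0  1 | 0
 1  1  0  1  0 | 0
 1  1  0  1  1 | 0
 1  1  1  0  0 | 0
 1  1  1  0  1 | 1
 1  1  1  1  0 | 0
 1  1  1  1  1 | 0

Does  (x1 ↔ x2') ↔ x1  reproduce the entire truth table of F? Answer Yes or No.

No

Test each input against both F and the formula:
  x1=0, x2=0, x3=0, x4=0, x5=0: formula gives 1, F = 1 ✓
  x1=0, x2=0, x3=0, x4=0, x5=1: formula gives 1, F = 1 ✓
  x1=0, x2=0, x3=0, x4=1, x5=0: formula gives 1, F = 1 ✓
  x1=0, x2=0, x3=0, x4=1, x5=1: formula gives 1, F = 1 ✓
  …
  x1=1, x2=1, x3=1, x4=0, x5=1: formula gives 0, but F = 1 ✗
Row (1,1,1,0,1) is a counterexample, so the formula is not equivalent to F.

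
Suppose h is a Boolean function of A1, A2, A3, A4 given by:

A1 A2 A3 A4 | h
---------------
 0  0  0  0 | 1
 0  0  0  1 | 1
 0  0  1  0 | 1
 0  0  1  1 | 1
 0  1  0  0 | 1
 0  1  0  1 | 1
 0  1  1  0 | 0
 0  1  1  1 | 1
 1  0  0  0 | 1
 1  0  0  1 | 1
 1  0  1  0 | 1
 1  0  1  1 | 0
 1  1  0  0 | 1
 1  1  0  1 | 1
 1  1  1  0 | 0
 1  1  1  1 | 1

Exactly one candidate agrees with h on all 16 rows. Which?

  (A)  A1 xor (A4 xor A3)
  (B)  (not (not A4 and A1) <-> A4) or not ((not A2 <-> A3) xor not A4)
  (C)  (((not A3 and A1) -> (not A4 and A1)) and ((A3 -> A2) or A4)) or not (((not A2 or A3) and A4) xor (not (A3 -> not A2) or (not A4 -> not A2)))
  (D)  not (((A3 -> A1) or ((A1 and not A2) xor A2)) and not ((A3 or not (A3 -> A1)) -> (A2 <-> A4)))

(A) fails at (0,0,0,0): the formula yields 0, h is 1.
(B) fails at (0,0,0,0): the formula yields 0, h is 1.
(C) fails at (0,0,1,0): the formula yields 0, h is 1.
(D) is the remaining candidate, and it agrees with h on all 16 inputs.

D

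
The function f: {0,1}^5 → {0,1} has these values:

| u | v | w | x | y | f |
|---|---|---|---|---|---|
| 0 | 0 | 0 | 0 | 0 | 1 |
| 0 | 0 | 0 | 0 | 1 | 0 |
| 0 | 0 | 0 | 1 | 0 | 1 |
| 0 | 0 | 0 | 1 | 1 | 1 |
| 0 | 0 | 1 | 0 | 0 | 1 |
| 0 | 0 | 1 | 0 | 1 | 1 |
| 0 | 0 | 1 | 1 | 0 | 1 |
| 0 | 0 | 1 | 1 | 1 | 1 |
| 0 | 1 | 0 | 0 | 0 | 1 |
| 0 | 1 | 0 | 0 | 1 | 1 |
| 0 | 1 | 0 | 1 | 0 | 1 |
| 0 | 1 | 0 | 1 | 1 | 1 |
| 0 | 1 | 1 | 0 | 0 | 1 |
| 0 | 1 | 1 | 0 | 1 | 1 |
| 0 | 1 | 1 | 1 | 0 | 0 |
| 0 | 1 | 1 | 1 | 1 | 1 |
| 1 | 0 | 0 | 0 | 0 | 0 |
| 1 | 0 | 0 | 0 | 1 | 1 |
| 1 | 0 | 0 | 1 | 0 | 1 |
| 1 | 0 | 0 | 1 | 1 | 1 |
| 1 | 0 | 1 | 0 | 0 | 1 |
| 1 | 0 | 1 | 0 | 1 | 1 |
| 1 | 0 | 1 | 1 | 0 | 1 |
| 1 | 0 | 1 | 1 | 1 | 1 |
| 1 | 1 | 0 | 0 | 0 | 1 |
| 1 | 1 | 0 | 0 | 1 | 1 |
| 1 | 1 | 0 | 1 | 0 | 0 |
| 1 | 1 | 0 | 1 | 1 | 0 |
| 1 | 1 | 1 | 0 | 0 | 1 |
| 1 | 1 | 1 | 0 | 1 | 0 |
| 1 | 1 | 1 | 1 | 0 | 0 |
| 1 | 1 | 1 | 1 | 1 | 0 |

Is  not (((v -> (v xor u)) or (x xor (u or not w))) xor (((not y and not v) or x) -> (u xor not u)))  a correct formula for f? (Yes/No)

Evaluate not (((v -> (v xor u)) or (x xor (u or not w))) xor (((not y and not v) or x) -> (u xor not u))) on each row and compare to f:
  u=0, v=0, w=0, x=0, y=0: formula gives 1, f = 1 ✓
  u=0, v=0, w=0, x=0, y=1: formula gives 1, but f = 0 ✗
Since they disagree at (0,0,0,0,1), the expression is not a correct formula for f.

No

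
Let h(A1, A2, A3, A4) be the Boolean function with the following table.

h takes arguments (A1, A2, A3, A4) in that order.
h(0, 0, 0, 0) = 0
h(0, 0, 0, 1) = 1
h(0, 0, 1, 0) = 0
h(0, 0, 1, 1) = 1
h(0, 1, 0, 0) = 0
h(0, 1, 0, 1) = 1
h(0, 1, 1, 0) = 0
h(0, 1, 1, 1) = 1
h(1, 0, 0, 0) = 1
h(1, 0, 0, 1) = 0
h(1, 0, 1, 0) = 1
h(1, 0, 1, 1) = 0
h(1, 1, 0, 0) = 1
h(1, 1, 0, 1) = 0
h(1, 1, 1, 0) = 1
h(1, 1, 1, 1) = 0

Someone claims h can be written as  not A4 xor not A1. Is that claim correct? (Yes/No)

Yes

Evaluate not A4 xor not A1 on each row and compare to h:
  A1=0, A2=0, A3=0, A4=0: formula gives 0, h = 0 ✓
  A1=0, A2=0, A3=0, A4=1: formula gives 1, h = 1 ✓
  A1=0, A2=0, A3=1, A4=0: formula gives 0, h = 0 ✓
  A1=0, A2=0, A3=1, A4=1: formula gives 1, h = 1 ✓
  …and likewise for the remaining 12 rows.
Every row agrees, so the formula is equivalent.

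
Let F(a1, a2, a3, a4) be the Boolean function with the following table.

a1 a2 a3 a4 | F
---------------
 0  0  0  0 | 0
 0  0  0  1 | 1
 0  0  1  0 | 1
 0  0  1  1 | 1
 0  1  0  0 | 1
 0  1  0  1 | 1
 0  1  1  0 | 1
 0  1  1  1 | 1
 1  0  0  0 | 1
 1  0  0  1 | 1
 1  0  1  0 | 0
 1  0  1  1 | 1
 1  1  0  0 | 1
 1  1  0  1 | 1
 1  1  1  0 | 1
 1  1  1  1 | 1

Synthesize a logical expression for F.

F(a1, a2, a3, a4) = not ((((not a1 and not a2) and not a3) and not a4) or (((a1 and not a2) and a3) and not a4))

F is 0 on only 2 rows — (0,0,0,0), (1,0,1,0). Writing each as a minterm (¬a1·¬a2·¬a3·¬a4, a1·¬a2·a3·¬a4) and OR-ing them characterizes exactly where F=0, so F is the negation of that disjunction.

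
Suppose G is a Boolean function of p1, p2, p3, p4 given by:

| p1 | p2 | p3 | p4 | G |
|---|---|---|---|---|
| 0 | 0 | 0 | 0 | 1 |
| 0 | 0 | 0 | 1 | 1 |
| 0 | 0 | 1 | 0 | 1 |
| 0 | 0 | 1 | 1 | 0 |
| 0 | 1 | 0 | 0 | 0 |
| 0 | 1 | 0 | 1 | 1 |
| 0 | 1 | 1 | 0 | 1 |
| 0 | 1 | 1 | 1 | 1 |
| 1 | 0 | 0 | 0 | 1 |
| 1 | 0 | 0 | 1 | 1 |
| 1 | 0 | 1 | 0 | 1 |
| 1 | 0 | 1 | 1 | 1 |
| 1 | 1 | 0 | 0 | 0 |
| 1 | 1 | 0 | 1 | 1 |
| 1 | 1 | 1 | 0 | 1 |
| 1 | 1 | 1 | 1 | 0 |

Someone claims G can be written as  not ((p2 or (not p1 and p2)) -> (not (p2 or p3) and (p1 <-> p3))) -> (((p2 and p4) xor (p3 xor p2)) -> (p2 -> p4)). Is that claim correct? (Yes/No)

Evaluate not ((p2 or (not p1 and p2)) -> (not (p2 or p3) and (p1 <-> p3))) -> (((p2 and p4) xor (p3 xor p2)) -> (p2 -> p4)) on each row and compare to G:
  p1=0, p2=0, p3=0, p4=0: formula gives 1, G = 1 ✓
  p1=0, p2=0, p3=0, p4=1: formula gives 1, G = 1 ✓
  p1=0, p2=0, p3=1, p4=0: formula gives 1, G = 1 ✓
  p1=0, p2=0, p3=1, p4=1: formula gives 1, but G = 0 ✗
A single disagreement suffices: at (0,0,1,1) they differ, so the formula does not compute G.

No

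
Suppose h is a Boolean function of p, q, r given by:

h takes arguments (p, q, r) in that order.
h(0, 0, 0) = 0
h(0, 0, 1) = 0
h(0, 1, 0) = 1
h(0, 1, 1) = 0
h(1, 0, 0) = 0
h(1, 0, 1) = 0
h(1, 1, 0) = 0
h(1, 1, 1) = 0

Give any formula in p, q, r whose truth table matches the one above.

h is 1 on exactly one input, (0,1,0), whose minterm is ¬p·q·¬r. So h is just that conjunction.

h(p, q, r) = (p' · q) · r'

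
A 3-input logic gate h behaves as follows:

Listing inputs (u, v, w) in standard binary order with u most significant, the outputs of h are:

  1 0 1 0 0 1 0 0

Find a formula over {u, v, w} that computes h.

h(u, v, w) = (((u' · v') · w') + ((u' · v) · w')) + ((u · v') · w)

h=1 on 3 inputs: (0,0,0), (0,1,0), (1,0,1). Reading each as a conjunction of literals (¬u·¬v·¬w, ¬u·v·¬w, u·¬v·w) and taking the OR gives the canonical DNF.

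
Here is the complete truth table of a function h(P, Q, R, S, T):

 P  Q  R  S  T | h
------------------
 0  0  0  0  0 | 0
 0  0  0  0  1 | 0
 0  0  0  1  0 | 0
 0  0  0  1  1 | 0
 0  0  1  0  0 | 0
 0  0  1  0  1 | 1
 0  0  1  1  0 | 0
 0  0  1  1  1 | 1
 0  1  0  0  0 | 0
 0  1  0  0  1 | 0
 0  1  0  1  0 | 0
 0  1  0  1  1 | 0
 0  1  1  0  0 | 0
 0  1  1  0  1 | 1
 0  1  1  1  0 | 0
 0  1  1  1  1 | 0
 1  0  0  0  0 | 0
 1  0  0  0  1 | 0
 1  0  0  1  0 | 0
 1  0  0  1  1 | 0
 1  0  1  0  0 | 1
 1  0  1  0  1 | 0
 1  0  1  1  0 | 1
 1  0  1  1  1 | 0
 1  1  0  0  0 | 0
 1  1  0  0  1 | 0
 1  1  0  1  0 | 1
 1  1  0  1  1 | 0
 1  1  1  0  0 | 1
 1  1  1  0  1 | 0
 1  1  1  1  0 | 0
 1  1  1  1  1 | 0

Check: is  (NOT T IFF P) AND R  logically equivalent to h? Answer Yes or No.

Test each input against both h and the formula:
  P=0, Q=0, R=0, S=0, T=0: formula gives 0, h = 0 ✓
  P=0, Q=0, R=0, S=0, T=1: formula gives 0, h = 0 ✓
  P=0, Q=0, R=0, S=1, T=0: formula gives 0, h = 0 ✓
  P=0, Q=0, R=0, S=1, T=1: formula gives 0, h = 0 ✓
  …
  P=0, Q=1, R=1, S=1, T=1: formula gives 1, but h = 0 ✗
Row (0,1,1,1,1) is a counterexample, so the formula is not equivalent to h.

No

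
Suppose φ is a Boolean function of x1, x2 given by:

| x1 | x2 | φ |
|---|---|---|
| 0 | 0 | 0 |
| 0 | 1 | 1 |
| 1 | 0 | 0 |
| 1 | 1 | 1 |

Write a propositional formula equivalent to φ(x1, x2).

φ(x1, x2) = x2

The output simply equals x2.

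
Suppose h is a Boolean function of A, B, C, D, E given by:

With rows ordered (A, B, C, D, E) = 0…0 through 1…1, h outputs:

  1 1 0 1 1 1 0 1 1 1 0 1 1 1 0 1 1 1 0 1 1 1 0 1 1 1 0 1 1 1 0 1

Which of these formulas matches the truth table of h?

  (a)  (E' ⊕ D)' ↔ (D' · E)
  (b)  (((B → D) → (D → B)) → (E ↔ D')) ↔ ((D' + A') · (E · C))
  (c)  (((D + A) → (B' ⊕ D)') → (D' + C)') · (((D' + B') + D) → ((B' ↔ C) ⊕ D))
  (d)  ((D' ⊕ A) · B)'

a

(b): at (0,0,0,0,1) it gives 0, but h = 1 — eliminated.
(c): at (0,0,0,0,0) it gives 0, but h = 1 — eliminated.
(d): at (0,0,0,1,0) it gives 1, but h = 0 — eliminated.
(a) is the remaining candidate, and it agrees with h on all 32 inputs.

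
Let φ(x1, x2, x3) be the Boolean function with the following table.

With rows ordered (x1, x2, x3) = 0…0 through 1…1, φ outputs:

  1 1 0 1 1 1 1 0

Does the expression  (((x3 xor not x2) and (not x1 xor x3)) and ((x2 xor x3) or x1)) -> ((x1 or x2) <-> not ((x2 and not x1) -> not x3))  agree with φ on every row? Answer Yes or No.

Evaluate (((x3 xor not x2) and (not x1 xor x3)) and ((x2 xor x3) or x1)) -> ((x1 or x2) <-> not ((x2 and not x1) -> not x3)) on each row and compare to φ:
  x1=0, x2=0, x3=0: formula gives 1, φ = 1 ✓
  x1=0, x2=0, x3=1: formula gives 1, φ = 1 ✓
  x1=0, x2=1, x3=0: formula gives 1, but φ = 0 ✗
Since they disagree at (0,1,0), the expression is not a correct formula for φ.

No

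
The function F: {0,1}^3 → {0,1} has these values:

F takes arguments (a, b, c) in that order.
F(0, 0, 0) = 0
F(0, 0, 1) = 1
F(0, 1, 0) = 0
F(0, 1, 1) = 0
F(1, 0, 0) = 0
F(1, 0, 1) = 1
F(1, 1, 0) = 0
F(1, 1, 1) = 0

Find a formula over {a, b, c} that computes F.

F=1 on 2 inputs: (0,0,1), (1,0,1). Reading each as a conjunction of literals (¬a·¬b·c, a·¬b·c) and taking the OR gives the canonical DNF.

F(a, b, c) = ((not a and not b) and c) or ((a and not b) and c)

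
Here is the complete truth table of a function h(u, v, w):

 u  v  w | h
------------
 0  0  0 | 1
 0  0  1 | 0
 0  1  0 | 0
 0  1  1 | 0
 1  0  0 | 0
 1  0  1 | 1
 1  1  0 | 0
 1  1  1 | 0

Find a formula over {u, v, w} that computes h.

h(u, v, w) = ((¬u ∧ ¬v) ∧ ¬w) ∨ ((u ∧ ¬v) ∧ w)

h=1 on 2 inputs: (0,0,0), (1,0,1). Reading each as a conjunction of literals (¬u·¬v·¬w, u·¬v·w) and taking the OR gives the canonical DNF.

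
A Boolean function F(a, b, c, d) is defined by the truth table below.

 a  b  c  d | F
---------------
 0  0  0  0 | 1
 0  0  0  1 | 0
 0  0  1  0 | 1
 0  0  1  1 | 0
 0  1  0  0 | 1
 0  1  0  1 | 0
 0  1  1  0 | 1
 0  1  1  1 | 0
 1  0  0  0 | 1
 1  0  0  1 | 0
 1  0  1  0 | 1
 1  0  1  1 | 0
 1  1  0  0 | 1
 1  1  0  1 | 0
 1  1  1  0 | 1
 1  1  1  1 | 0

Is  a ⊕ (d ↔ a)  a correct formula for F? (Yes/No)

Yes

Test each input against both F and the formula:
  a=0, b=0, c=0, d=0: formula gives 1, F = 1 ✓
  a=0, b=0, c=0, d=1: formula gives 0, F = 0 ✓
  a=0, b=0, c=1, d=0: formula gives 1, F = 1 ✓
  a=0, b=0, c=1, d=1: formula gives 0, F = 0 ✓
  … (the remaining 12 rows also agree.)
All 16 rows match — the expression computes F exactly.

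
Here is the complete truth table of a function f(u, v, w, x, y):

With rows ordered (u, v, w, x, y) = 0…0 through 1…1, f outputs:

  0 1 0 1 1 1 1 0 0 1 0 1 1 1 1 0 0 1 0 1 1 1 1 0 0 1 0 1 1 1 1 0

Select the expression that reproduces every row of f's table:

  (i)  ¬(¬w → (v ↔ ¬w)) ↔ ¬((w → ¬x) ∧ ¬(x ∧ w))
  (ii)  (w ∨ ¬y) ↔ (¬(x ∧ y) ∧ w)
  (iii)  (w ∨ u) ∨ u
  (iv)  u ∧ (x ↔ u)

ii

(i) fails at (0,0,0,0,1): the formula yields 0, f is 1.
(iii) fails at (0,0,0,0,1): the formula yields 0, f is 1.
(iv) fails at (0,0,0,0,1): the formula yields 0, f is 1.
That leaves (ii). Evaluating it on every row reproduces the table of f exactly.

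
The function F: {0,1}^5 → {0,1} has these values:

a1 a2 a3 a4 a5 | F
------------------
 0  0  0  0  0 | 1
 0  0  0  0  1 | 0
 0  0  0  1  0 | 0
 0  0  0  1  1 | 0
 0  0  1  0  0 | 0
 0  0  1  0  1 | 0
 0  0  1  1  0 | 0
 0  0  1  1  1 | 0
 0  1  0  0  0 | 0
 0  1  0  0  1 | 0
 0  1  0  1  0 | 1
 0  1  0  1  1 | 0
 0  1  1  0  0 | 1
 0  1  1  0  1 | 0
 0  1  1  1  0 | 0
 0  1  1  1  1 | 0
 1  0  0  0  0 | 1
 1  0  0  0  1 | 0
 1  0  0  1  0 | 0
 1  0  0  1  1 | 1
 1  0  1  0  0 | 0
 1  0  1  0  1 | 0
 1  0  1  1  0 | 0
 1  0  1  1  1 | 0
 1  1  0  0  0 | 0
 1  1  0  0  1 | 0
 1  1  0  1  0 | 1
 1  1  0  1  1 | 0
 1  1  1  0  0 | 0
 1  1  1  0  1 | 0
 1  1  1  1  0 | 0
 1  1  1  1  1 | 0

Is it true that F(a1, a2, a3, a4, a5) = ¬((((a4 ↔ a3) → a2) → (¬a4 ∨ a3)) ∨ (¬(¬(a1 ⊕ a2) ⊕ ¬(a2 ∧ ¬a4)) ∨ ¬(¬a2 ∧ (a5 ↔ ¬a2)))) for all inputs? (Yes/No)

Test each input against both F and the formula:
  a1=0, a2=0, a3=0, a4=0, a5=0: formula gives 0, but F = 1 ✗
Row (0,0,0,0,0) is a counterexample, so the formula is not equivalent to F.

No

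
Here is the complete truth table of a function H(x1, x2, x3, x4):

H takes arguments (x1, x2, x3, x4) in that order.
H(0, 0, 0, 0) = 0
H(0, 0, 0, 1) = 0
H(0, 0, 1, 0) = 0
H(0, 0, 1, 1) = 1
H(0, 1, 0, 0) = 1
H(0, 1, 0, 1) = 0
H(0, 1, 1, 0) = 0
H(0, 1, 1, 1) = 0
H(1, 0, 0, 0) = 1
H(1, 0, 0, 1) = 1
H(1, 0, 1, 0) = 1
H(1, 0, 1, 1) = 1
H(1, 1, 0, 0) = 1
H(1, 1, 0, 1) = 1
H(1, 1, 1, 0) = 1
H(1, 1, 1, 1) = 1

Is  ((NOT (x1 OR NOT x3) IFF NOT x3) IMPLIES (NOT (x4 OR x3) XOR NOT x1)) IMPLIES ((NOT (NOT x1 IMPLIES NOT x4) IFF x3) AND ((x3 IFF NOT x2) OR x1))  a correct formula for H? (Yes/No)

Yes

Test each input against both H and the formula:
  x1=0, x2=0, x3=0, x4=0: formula gives 0, H = 0 ✓
  x1=0, x2=0, x3=0, x4=1: formula gives 0, H = 0 ✓
  x1=0, x2=0, x3=1, x4=0: formula gives 0, H = 0 ✓
  x1=0, x2=0, x3=1, x4=1: formula gives 1, H = 1 ✓
  … (the remaining 12 rows also agree.)
Every row agrees, so the formula is equivalent.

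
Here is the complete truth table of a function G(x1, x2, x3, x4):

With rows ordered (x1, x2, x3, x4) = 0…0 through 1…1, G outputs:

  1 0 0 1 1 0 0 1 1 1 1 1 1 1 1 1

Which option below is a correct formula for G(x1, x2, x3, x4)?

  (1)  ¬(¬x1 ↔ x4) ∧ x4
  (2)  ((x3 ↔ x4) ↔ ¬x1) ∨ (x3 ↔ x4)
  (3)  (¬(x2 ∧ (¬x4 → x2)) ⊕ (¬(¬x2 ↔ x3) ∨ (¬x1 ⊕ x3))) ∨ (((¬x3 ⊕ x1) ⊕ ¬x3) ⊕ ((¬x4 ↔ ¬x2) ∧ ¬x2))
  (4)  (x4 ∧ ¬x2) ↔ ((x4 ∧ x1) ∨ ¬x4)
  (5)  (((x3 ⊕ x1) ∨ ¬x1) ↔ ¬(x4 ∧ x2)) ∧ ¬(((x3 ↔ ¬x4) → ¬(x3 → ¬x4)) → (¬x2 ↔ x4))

2

(1): at (0,0,0,0) it gives 0, but G = 1 — eliminated.
(3): at (0,0,1,0) it gives 1, but G = 0 — eliminated.
(4): at (0,0,0,0) it gives 0, but G = 1 — eliminated.
(5): at (0,0,1,1) it gives 0, but G = 1 — eliminated.
(2) is the remaining candidate, and it agrees with G on all 16 inputs.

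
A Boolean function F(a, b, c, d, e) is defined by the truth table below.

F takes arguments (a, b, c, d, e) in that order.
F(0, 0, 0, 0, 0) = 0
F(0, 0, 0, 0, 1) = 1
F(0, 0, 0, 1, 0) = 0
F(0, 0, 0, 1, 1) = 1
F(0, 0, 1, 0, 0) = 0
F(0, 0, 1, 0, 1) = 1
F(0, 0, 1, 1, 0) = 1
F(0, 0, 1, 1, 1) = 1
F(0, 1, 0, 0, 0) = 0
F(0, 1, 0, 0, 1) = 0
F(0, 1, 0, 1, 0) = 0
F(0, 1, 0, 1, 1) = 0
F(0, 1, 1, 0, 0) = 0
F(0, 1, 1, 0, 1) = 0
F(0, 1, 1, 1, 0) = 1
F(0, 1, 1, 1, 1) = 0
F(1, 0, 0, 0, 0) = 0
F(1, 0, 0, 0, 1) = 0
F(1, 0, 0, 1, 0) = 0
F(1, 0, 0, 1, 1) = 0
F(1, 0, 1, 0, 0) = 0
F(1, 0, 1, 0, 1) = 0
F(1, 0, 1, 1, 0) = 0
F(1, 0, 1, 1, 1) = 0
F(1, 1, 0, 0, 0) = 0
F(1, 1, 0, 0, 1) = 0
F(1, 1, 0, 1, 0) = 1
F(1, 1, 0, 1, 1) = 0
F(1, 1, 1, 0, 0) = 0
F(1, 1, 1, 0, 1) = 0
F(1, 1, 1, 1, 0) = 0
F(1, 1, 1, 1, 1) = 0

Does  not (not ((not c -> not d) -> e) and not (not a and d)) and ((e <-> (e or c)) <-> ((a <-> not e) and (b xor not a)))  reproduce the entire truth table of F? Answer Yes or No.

Test each input against both F and the formula:
  a=0, b=0, c=0, d=0, e=0: formula gives 0, F = 0 ✓
  a=0, b=0, c=0, d=0, e=1: formula gives 1, F = 1 ✓
  a=0, b=0, c=0, d=1, e=0: formula gives 0, F = 0 ✓
  a=0, b=0, c=0, d=1, e=1: formula gives 1, F = 1 ✓
  … (the remaining 28 rows also agree.)
No disagreement on any input; they are logically equivalent.

Yes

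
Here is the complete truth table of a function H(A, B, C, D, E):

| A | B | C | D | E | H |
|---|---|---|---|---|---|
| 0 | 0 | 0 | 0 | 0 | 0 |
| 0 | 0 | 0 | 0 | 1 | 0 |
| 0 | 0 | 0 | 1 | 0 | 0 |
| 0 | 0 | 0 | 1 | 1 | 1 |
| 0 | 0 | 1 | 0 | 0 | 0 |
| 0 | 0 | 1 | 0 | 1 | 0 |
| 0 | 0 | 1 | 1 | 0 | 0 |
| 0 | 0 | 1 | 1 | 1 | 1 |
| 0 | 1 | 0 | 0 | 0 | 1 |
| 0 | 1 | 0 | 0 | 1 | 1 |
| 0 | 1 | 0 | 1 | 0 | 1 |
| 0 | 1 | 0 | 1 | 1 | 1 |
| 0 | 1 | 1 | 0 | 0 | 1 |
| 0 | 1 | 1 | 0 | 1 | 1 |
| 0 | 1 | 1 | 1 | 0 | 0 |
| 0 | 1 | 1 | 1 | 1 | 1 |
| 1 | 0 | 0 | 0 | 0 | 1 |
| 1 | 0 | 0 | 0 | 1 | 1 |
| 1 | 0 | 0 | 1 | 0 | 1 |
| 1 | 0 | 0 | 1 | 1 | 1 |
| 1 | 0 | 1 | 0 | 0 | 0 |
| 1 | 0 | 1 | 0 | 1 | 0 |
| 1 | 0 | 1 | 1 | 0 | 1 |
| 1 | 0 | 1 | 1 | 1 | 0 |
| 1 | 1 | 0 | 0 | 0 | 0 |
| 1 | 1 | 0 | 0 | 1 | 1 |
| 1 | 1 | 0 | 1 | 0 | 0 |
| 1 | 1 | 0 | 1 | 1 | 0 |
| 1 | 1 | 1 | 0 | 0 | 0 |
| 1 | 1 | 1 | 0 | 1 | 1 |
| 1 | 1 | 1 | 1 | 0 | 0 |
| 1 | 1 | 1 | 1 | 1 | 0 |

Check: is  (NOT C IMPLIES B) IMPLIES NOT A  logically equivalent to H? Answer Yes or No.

No

Evaluate (NOT C IMPLIES B) IMPLIES NOT A on each row and compare to H:
  A=0, B=0, C=0, D=0, E=0: formula gives 1, but H = 0 ✗
A single disagreement suffices: at (0,0,0,0,0) they differ, so the formula does not compute H.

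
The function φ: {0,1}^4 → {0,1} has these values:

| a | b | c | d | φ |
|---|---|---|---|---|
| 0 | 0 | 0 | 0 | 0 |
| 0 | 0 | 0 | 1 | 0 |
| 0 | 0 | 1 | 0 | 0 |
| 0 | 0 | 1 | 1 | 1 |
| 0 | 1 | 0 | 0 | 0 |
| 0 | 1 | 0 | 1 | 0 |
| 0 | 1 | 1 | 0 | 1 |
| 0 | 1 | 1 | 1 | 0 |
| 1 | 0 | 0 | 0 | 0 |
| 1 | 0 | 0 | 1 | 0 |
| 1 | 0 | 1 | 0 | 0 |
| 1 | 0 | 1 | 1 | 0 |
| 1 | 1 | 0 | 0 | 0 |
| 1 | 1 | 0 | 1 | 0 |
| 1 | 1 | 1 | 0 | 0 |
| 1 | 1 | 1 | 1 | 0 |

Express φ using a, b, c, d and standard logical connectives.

φ(a, b, c, d) = (((¬a ∧ ¬b) ∧ c) ∧ d) ∨ (((¬a ∧ b) ∧ c) ∧ ¬d)

The 1-rows are (0,0,1,1), (0,1,1,0). Each contributes one minterm — ¬a·¬b·c·d; ¬a·b·c·¬d — and their disjunction is a sum-of-products form of φ.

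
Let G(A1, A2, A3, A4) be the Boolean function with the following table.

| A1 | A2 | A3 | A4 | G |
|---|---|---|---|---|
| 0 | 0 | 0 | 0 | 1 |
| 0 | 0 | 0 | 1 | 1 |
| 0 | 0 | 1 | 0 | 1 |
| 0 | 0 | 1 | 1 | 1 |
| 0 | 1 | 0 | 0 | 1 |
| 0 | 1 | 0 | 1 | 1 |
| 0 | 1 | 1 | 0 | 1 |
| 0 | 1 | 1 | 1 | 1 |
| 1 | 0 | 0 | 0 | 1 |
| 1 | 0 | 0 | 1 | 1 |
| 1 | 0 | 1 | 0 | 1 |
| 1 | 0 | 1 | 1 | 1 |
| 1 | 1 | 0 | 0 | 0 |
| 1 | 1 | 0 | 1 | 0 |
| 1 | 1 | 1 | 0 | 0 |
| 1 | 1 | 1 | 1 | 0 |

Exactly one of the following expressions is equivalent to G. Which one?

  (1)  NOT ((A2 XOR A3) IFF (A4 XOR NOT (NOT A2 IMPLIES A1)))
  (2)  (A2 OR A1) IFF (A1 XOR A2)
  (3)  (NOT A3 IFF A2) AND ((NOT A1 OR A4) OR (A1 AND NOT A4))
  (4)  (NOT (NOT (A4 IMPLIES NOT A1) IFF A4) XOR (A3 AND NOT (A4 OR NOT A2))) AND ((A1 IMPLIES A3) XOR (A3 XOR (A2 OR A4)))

2

(1): at (0,0,0,1) it gives 0, but G = 1 — eliminated.
(3): at (0,0,0,0) it gives 0, but G = 1 — eliminated.
(4): at (0,0,0,0) it gives 0, but G = 1 — eliminated.
Only (2) survives; checking it on all 16 rows confirms it matches G.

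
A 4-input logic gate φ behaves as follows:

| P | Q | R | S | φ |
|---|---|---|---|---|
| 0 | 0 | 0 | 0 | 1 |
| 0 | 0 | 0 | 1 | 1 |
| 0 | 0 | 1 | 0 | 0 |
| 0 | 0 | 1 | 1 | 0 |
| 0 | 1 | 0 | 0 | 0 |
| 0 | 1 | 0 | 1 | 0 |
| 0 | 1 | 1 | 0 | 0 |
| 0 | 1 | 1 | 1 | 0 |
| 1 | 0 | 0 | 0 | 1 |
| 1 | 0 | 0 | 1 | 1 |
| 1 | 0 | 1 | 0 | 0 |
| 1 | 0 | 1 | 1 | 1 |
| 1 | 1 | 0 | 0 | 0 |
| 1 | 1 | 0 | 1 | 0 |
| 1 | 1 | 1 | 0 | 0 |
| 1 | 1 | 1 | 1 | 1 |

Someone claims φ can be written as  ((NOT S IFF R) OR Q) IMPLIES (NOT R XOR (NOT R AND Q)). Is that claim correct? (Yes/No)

Check the formula against φ row by row:
  P=0, Q=0, R=0, S=0: formula gives 1, φ = 1 ✓
  P=0, Q=0, R=0, S=1: formula gives 1, φ = 1 ✓
  P=0, Q=0, R=1, S=0: formula gives 0, φ = 0 ✓
  P=0, Q=0, R=1, S=1: formula gives 1, but φ = 0 ✗
Since they disagree at (0,0,1,1), the expression is not a correct formula for φ.

No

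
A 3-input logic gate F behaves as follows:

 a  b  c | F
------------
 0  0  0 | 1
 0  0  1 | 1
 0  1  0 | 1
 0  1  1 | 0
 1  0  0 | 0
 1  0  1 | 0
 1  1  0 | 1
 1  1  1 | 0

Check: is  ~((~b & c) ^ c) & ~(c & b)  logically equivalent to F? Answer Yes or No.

No

Evaluate ~((~b & c) ^ c) & ~(c & b) on each row and compare to F:
  a=0, b=0, c=0: formula gives 1, F = 1 ✓
  a=0, b=0, c=1: formula gives 1, F = 1 ✓
  a=0, b=1, c=0: formula gives 1, F = 1 ✓
  a=0, b=1, c=1: formula gives 0, F = 0 ✓
  a=1, b=0, c=0: formula gives 1, but F = 0 ✗
A single disagreement suffices: at (1,0,0) they differ, so the formula does not compute F.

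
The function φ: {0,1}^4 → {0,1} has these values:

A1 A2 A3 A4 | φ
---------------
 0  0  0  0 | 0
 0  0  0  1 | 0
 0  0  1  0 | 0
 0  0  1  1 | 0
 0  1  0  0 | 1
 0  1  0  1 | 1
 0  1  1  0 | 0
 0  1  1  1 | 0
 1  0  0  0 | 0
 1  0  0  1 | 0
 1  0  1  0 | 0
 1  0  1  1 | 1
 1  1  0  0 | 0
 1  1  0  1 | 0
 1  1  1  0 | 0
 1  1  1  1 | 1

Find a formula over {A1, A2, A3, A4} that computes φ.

Collect the rows where φ=1 — (0,1,0,0), (0,1,0,1), (1,0,1,1), (1,1,1,1) — and write one minterm per row: ¬A1·A2·¬A3·¬A4, ¬A1·A2·¬A3·A4, A1·¬A2·A3·A4, A1·A2·A3·A4. Their union (logical OR) reproduces the table exactly.

φ(A1, A2, A3, A4) = (((((A1' · A2) · A3') · A4') + (((A1' · A2) · A3') · A4)) + (((A1 · A2') · A3) · A4)) + (((A1 · A2) · A3) · A4)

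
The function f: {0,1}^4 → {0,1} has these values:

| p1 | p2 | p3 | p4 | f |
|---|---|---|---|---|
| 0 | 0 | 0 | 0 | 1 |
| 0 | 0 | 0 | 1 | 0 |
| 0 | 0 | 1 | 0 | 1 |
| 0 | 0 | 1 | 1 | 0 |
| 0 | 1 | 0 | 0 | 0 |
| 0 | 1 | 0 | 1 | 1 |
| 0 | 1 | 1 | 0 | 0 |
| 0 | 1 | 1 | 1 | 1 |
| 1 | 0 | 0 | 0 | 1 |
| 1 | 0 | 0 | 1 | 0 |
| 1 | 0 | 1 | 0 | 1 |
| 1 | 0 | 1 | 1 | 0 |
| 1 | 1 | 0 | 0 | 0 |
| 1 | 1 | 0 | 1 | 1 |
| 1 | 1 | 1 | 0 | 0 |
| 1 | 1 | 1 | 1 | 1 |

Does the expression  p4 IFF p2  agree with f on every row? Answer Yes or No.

Yes

Test each input against both f and the formula:
  p1=0, p2=0, p3=0, p4=0: formula gives 1, f = 1 ✓
  p1=0, p2=0, p3=0, p4=1: formula gives 0, f = 0 ✓
  p1=0, p2=0, p3=1, p4=0: formula gives 1, f = 1 ✓
  p1=0, p2=0, p3=1, p4=1: formula gives 0, f = 0 ✓
  …and likewise for the remaining 12 rows.
No disagreement on any input; they are logically equivalent.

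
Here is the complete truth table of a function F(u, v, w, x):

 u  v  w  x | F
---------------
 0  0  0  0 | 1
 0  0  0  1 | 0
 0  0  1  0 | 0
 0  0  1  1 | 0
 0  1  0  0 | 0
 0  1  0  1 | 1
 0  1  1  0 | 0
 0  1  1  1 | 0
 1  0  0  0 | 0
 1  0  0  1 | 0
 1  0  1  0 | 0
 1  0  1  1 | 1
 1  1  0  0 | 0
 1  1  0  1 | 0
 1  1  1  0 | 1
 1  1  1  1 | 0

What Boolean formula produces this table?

F(u, v, w, x) = (((((NOT u AND NOT v) AND NOT w) AND NOT x) OR (((NOT u AND v) AND NOT w) AND x)) OR (((u AND NOT v) AND w) AND x)) OR (((u AND v) AND w) AND NOT x)

The 1-rows are (0,0,0,0), (0,1,0,1), (1,0,1,1), (1,1,1,0). Each contributes one minterm — ¬u·¬v·¬w·¬x; ¬u·v·¬w·x; u·¬v·w·x; u·v·w·¬x — and their disjunction is a sum-of-products form of F.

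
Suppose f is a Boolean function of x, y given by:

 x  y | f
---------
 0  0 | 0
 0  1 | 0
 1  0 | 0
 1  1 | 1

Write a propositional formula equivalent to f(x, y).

f(x, y) = x AND y

The output is 1 only when every input is 1 — the AND of all inputs.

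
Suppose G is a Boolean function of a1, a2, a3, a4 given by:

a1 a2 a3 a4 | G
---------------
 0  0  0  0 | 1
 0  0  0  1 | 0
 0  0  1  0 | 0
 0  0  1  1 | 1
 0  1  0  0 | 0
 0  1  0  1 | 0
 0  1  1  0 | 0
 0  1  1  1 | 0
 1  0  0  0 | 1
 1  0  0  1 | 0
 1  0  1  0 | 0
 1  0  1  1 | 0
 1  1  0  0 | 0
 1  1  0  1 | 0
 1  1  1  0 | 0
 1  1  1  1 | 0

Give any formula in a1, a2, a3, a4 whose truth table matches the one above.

G(a1, a2, a3, a4) = ((((not a1 and not a2) and not a3) and not a4) or (((not a1 and not a2) and a3) and a4)) or (((a1 and not a2) and not a3) and not a4)

The 1-rows are (0,0,0,0), (0,0,1,1), (1,0,0,0). Each contributes one minterm — ¬a1·¬a2·¬a3·¬a4; ¬a1·¬a2·a3·a4; a1·¬a2·¬a3·¬a4 — and their disjunction is a sum-of-products form of G.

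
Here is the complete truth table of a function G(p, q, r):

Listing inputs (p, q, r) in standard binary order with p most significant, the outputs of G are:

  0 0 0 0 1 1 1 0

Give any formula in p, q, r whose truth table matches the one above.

The 1-rows are (1,0,0), (1,0,1), (1,1,0). Each contributes one minterm — p·¬q·¬r; p·¬q·r; p·q·¬r — and their disjunction is a sum-of-products form of G.

G(p, q, r) = (((p & ~q) & ~r) | ((p & ~q) & r)) | ((p & q) & ~r)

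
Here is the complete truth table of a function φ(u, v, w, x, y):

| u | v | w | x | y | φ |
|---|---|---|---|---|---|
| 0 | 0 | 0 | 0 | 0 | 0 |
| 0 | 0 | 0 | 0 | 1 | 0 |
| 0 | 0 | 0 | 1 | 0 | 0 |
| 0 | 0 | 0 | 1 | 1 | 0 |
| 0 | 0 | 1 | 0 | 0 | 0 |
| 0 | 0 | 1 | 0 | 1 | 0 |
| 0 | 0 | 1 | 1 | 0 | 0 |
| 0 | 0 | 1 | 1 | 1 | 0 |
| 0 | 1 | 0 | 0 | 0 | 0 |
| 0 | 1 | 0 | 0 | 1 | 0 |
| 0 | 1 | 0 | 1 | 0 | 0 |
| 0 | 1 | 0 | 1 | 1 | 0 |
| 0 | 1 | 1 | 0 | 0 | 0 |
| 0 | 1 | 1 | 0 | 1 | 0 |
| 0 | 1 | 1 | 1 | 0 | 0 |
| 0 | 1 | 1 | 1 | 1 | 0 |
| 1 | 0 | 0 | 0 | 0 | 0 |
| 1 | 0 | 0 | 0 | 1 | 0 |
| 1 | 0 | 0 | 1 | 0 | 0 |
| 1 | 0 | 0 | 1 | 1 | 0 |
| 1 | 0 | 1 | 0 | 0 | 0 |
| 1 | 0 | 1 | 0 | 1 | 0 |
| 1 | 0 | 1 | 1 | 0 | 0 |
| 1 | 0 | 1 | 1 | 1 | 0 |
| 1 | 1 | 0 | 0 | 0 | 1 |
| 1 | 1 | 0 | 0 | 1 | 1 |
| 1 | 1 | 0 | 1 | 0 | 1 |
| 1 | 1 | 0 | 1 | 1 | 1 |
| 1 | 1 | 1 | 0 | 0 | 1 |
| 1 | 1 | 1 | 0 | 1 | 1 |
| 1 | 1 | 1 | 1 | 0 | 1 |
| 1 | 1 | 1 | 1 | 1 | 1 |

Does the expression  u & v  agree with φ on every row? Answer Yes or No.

Test each input against both φ and the formula:
  u=0, v=0, w=0, x=0, y=0: formula gives 0, φ = 0 ✓
  u=0, v=0, w=0, x=0, y=1: formula gives 0, φ = 0 ✓
  u=0, v=0, w=0, x=1, y=0: formula gives 0, φ = 0 ✓
  u=0, v=0, w=0, x=1, y=1: formula gives 0, φ = 0 ✓
  …and likewise for the remaining 28 rows.
No disagreement on any input; they are logically equivalent.

Yes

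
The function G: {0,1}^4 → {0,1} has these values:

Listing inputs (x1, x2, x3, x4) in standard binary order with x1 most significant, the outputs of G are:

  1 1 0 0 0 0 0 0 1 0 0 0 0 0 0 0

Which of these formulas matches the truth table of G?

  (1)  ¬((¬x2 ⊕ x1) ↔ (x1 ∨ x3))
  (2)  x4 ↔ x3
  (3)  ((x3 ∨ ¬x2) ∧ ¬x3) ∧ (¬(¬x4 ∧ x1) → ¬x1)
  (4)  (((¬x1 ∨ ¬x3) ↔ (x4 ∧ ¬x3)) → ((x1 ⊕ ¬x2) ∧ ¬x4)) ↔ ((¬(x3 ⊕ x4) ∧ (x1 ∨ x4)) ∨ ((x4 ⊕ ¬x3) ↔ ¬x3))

(1) disagrees with G on (0,1,1,0) (formula → 1, table → 0); rule it out.
(2) disagrees with G on (0,0,0,1) (formula → 0, table → 1); rule it out.
(4) disagrees with G on (0,0,1,0) (formula → 1, table → 0); rule it out.
(3) is the remaining candidate, and it agrees with G on all 16 inputs.

3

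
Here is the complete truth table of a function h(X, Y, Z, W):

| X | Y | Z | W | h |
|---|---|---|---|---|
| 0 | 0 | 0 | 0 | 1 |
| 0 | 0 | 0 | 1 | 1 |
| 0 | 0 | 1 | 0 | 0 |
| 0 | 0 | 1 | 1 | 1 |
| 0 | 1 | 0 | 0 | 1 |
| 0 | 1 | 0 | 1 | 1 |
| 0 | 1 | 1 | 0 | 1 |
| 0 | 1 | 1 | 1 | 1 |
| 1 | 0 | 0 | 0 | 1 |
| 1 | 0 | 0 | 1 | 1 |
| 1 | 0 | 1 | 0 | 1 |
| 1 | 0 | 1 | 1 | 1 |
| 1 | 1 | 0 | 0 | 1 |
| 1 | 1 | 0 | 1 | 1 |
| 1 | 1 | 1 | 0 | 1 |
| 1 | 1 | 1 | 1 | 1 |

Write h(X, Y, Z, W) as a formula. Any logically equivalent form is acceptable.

h(X, Y, Z, W) = ~(((~X & ~Y) & Z) & ~W)

Only row (0,0,1,0) gives 0. So h is 1 everywhere except there — the complement of the minterm ¬X·¬Y·Z·¬W.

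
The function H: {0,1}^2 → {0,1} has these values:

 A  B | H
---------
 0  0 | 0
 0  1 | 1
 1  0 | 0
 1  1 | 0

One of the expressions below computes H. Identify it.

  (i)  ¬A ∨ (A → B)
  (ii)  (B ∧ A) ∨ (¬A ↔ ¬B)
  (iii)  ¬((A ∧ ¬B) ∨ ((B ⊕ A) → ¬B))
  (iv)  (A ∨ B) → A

iii

(i) disagrees with H on (0,0) (formula → 1, table → 0); rule it out.
(ii) disagrees with H on (0,0) (formula → 1, table → 0); rule it out.
(iv) disagrees with H on (0,0) (formula → 1, table → 0); rule it out.
(iii) is the remaining candidate, and it agrees with H on all 4 inputs.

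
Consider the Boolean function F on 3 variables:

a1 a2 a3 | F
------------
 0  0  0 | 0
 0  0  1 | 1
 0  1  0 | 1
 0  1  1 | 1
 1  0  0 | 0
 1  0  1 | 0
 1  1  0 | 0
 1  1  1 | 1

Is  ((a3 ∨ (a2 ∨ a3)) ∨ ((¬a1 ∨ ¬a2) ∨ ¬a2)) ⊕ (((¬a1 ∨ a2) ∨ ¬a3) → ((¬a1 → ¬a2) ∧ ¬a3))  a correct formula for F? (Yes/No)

Evaluate ((a3 ∨ (a2 ∨ a3)) ∨ ((¬a1 ∨ ¬a2) ∨ ¬a2)) ⊕ (((¬a1 ∨ a2) ∨ ¬a3) → ((¬a1 → ¬a2) ∧ ¬a3)) on each row and compare to F:
  a1=0, a2=0, a3=0: formula gives 0, F = 0 ✓
  a1=0, a2=0, a3=1: formula gives 1, F = 1 ✓
  a1=0, a2=1, a3=0: formula gives 1, F = 1 ✓
  a1=0, a2=1, a3=1: formula gives 1, F = 1 ✓
  a1=1, a2=0, a3=0: formula gives 0, F = 0 ✓
  … (the remaining 3 rows also agree.)
All 8 rows match — the expression computes F exactly.

Yes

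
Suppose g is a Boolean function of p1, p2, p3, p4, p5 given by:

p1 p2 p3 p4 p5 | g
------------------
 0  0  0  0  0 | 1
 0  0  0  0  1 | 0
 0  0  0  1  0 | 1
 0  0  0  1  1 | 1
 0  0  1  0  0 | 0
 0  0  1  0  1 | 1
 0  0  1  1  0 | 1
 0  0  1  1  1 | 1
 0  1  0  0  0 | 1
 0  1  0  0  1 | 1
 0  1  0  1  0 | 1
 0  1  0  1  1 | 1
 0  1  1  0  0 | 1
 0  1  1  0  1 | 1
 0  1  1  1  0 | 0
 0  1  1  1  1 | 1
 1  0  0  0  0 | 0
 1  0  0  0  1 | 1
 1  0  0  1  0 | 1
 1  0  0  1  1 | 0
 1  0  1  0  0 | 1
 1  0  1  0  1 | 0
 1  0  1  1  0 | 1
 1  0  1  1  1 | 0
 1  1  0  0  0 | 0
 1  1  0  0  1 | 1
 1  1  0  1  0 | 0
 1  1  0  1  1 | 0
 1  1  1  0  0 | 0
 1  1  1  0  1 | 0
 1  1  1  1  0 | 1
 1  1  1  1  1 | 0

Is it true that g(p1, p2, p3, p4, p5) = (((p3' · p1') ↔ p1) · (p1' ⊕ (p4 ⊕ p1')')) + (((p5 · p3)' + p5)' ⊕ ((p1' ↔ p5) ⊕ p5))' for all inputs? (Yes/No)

No

Test each input against both g and the formula:
  p1=0, p2=0, p3=0, p4=0, p5=0: formula gives 1, g = 1 ✓
  p1=0, p2=0, p3=0, p4=0, p5=1: formula gives 1, but g = 0 ✗
Since they disagree at (0,0,0,0,1), the expression is not a correct formula for g.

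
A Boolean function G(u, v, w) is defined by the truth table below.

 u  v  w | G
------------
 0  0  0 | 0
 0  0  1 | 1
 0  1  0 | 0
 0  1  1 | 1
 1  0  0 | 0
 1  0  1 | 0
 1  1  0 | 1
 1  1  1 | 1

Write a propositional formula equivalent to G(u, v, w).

G(u, v, w) = ((((NOT u AND NOT v) AND w) OR ((NOT u AND v) AND w)) OR ((u AND v) AND NOT w)) OR ((u AND v) AND w)

Collect the rows where G=1 — (0,0,1), (0,1,1), (1,1,0), (1,1,1) — and write one minterm per row: ¬u·¬v·w, ¬u·v·w, u·v·¬w, u·v·w. Their union (logical OR) reproduces the table exactly.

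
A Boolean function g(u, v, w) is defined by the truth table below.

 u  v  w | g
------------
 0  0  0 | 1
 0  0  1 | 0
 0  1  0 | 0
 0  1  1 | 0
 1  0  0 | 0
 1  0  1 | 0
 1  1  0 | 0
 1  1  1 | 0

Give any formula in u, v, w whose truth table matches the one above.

The output is 1 only when every input is 0 — NOR of all inputs.

g(u, v, w) = ((u + v) + w)'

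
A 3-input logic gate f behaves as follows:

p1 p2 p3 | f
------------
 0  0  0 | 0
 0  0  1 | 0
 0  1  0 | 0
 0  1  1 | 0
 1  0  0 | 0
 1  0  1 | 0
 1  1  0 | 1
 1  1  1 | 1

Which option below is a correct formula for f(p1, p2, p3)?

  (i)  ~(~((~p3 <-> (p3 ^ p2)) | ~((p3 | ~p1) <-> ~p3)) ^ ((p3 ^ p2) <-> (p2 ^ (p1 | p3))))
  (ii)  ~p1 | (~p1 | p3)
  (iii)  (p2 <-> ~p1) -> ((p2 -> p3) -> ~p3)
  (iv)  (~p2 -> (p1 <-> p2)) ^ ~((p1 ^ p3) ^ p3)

(i) fails at (0,0,0): the formula yields 1, f is 0.
(ii) fails at (0,0,0): the formula yields 1, f is 0.
(iii) fails at (0,0,0): the formula yields 1, f is 0.
Only (iv) survives; checking it on all 8 rows confirms it matches f.

iv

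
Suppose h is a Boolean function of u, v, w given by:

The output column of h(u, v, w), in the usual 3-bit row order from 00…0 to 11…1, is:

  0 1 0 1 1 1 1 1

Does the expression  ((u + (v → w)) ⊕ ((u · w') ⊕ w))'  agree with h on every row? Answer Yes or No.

Test each input against both h and the formula:
  u=0, v=0, w=0: formula gives 0, h = 0 ✓
  u=0, v=0, w=1: formula gives 1, h = 1 ✓
  u=0, v=1, w=0: formula gives 1, but h = 0 ✗
Row (0,1,0) is a counterexample, so the formula is not equivalent to h.

No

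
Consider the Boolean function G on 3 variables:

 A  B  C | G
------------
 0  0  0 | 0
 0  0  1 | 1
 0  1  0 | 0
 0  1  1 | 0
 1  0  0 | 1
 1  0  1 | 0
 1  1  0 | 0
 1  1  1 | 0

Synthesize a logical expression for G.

G=1 on 2 inputs: (0,0,1), (1,0,0). Reading each as a conjunction of literals (¬A·¬B·C, A·¬B·¬C) and taking the OR gives the canonical DNF.

G(A, B, C) = ((¬A ∧ ¬B) ∧ C) ∨ ((A ∧ ¬B) ∧ ¬C)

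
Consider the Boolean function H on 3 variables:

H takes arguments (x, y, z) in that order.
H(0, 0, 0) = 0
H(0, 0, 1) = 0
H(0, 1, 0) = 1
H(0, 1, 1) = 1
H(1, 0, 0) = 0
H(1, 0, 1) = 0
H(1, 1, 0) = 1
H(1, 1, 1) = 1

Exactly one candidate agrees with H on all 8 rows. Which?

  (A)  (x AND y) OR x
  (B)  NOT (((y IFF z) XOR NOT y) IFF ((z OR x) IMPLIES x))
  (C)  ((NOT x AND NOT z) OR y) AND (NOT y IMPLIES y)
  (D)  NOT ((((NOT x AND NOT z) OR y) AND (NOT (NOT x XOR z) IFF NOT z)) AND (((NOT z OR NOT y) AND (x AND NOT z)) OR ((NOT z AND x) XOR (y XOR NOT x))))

(A): at (0,1,0) it gives 0, but H = 1 — eliminated.
(B): at (0,0,0) it gives 1, but H = 0 — eliminated.
(D): at (0,0,0) it gives 1, but H = 0 — eliminated.
Only (C) survives; checking it on all 8 rows confirms it matches H.

C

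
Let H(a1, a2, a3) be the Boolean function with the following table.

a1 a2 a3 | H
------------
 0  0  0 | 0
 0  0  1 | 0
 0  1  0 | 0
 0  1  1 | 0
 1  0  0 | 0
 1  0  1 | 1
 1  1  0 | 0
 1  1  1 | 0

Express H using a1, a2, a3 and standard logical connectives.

Only row (1,0,1) gives 1. That row's minterm a1·¬a2·a3 is H directly.

H(a1, a2, a3) = (a1 ∧ ¬a2) ∧ a3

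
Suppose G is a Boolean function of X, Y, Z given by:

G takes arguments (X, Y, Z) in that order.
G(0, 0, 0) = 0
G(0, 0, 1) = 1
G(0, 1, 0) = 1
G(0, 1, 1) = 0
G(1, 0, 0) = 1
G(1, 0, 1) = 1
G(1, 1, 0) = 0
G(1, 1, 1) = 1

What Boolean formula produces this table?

The 0-rows are (0,0,0), (0,1,1), (1,1,0). Take each as a conjunction (¬X·¬Y·¬Z, ¬X·Y·Z, X·Y·¬Z), form their disjunction, and complement — that gives a formula that is 1 everywhere G is.

G(X, Y, Z) = NOT ((((NOT X AND NOT Y) AND NOT Z) OR ((NOT X AND Y) AND Z)) OR ((X AND Y) AND NOT Z))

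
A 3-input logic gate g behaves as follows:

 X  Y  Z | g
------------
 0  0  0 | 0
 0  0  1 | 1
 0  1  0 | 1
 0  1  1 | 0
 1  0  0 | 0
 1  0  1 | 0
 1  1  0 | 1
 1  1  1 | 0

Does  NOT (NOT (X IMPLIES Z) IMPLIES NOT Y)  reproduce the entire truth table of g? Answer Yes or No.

Test each input against both g and the formula:
  X=0, Y=0, Z=0: formula gives 0, g = 0 ✓
  X=0, Y=0, Z=1: formula gives 0, but g = 1 ✗
Since they disagree at (0,0,1), the expression is not a correct formula for g.

No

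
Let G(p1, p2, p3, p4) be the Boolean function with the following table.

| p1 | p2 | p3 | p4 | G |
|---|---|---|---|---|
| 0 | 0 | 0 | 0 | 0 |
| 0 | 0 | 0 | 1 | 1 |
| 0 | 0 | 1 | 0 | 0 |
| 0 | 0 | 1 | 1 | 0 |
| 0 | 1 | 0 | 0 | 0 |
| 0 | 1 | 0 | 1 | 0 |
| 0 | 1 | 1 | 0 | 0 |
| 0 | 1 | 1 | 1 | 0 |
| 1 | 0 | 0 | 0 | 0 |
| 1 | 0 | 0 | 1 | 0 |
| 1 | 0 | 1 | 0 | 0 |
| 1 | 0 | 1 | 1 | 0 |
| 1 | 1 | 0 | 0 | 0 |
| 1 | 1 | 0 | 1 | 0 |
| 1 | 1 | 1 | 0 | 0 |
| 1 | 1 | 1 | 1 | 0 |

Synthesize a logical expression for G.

G is 1 on exactly one input, (0,0,0,1), whose minterm is ¬p1·¬p2·¬p3·p4. So G is just that conjunction.

G(p1, p2, p3, p4) = ((~p1 & ~p2) & ~p3) & p4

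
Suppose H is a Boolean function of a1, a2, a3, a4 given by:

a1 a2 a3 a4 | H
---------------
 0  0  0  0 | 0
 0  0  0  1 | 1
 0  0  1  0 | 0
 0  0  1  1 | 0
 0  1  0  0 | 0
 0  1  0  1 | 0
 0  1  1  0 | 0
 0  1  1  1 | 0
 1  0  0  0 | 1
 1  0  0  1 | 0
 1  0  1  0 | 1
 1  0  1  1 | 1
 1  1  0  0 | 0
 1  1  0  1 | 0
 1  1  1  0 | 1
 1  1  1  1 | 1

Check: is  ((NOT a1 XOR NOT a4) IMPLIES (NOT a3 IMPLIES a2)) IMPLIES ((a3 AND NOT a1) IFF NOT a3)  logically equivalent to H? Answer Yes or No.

Evaluate ((NOT a1 XOR NOT a4) IMPLIES (NOT a3 IMPLIES a2)) IMPLIES ((a3 AND NOT a1) IFF NOT a3) on each row and compare to H:
  a1=0, a2=0, a3=0, a4=0: formula gives 0, H = 0 ✓
  a1=0, a2=0, a3=0, a4=1: formula gives 1, H = 1 ✓
  a1=0, a2=0, a3=1, a4=0: formula gives 0, H = 0 ✓
  a1=0, a2=0, a3=1, a4=1: formula gives 0, H = 0 ✓
  … (the remaining 12 rows also agree.)
No disagreement on any input; they are logically equivalent.

Yes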